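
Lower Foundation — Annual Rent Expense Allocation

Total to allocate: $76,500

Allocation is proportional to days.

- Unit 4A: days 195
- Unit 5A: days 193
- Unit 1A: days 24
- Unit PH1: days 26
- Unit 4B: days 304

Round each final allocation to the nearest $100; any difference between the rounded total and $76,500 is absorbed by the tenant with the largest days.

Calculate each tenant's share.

Unit 4A: $20,100 · Unit 5A: $19,900 · Unit 1A: $2,500 · Unit PH1: $2,700 · Unit 4B: $31,300

Combined days = 195 + 193 + 24 + 26 + 304 = 742.
Raw shares: Unit 4A 20,104.45; Unit 5A 19,898.25; Unit 1A 2,474.39; Unit PH1 2,680.59; Unit 4B 31,342.32.
After rounding ($100): Unit 4A $20,100; Unit 5A $19,900; Unit 1A $2,500; Unit PH1 $2,700; Unit 4B $31,300. Sum = $76,500.
Sum already equals the total — no adjustment.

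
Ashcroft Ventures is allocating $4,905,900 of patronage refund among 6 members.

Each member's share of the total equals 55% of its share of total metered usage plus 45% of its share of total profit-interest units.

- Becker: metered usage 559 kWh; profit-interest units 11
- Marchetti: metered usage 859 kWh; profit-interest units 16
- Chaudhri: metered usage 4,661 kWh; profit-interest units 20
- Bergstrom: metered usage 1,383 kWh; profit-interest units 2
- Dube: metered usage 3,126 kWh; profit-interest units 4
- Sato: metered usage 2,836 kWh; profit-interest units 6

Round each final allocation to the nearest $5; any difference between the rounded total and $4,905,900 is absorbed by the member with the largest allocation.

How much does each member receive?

Becker: $523,955 | Marchetti: $771,345 | Chaudhri: $1,685,230 | Bergstrom: $352,820 | Dube: $778,000 | Sato: $794,550

Totals — metered usage 13,424, profit-interest units 59.
Blended shares (55% metered usage + 45% profit-interest units): Becker 0.1068; Marchetti 0.1572; Chaudhri 0.3435; Bergstrom 0.0719; Dube 0.1586; Sato 0.1620.
Unrounded shares: Becker 523,956.57; Marchetti 771,346.45; Chaudhri 1,685,225.92; Bergstrom 352,820.93; Dube 778,002.42; Sato 794,547.72.
At nearest $5: Becker $523,955; Marchetti $771,345; Chaudhri $1,685,225; Bergstrom $352,820; Dube $778,000; Sato $794,550. Sum = $4,905,895.
Difference $4,905,900 − $4,905,895 = +$5 applied to largest allocation (Chaudhri): Chaudhri becomes $1,685,230.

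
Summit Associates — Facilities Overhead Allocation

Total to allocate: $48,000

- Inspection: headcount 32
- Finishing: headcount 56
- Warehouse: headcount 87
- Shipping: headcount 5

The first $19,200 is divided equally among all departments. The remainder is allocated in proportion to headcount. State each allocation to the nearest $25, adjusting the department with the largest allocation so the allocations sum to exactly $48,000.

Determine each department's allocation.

Inspection: $9,925 · Finishing: $13,750 · Warehouse: $18,725 · Shipping: $5,600

Equal tier: $19,200 ÷ 4 = $4,800 apiece.
Remainder $28,800 by headcount (total 180): Inspection 5,120.00 → $5,125; Finishing 8,960.00 → $8,950; Warehouse 13,920.00 → $13,925; Shipping 800.00 → $800.
Totals: Inspection $4,800 + $5,125 = $9,925; Finishing $4,800 + $8,950 = $13,750; Warehouse $4,800 + $13,925 = $18,725; Shipping $4,800 + $800 = $5,600.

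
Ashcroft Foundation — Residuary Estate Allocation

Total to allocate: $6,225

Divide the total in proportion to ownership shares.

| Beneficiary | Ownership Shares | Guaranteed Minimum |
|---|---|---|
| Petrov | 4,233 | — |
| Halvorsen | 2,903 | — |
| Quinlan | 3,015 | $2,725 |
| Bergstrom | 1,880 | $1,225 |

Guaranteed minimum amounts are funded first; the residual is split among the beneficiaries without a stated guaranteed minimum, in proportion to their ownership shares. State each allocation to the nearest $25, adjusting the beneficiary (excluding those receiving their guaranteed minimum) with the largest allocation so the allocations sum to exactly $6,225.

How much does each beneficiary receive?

Guaranteed amounts: Quinlan $2,725; Bergstrom $1,225. Residual $2,275.
Residual split over remaining ownership shares 7,136: Petrov 1,349.51 → $1,350; Halvorsen 925.49 → $925.

Petrov: $1,350; Halvorsen: $925; Quinlan: $2,725; Bergstrom: $1,225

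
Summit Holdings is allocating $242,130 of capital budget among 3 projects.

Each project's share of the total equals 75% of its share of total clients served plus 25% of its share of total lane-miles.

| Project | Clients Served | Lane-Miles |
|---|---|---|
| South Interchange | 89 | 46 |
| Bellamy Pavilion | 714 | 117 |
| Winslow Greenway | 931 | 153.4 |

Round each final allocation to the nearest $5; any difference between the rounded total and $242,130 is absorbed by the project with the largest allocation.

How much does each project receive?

South Interchange: $18,120 · Bellamy Pavilion: $97,160 · Winslow Greenway: $126,850

Totals — clients served 1,734, lane-miles 316.4.
Blended shares (75% clients served + 25% lane-miles): South Interchange 0.0748; Bellamy Pavilion 0.4013; Winslow Greenway 0.5239.
Unrounded shares: South Interchange 18,121.30; Bellamy Pavilion 97,159.46; Winslow Greenway 126,849.24.
At nearest $5: South Interchange $18,120; Bellamy Pavilion $97,160; Winslow Greenway $126,850. Sum = $242,130.
Rounded total matches; no reconciliation needed.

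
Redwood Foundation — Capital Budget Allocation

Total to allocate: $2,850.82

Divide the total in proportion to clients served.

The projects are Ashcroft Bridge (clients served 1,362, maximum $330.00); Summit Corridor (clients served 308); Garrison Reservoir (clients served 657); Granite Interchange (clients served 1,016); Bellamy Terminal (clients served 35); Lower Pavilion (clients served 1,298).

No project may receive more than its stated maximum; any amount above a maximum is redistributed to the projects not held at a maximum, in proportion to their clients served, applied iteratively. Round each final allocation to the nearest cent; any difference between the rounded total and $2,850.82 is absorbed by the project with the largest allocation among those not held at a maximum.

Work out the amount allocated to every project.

Ashcroft Bridge: $330.00 · Summit Corridor: $234.28 · Garrison Reservoir: $499.75 · Granite Interchange: $772.83 · Bellamy Terminal: $26.62 · Lower Pavilion: $987.34

Total clients served = 4,676.
Proportional shares (ignoring caps): Ashcroft Bridge 830.3714; Summit Corridor 187.7786; Garrison Reservoir 400.5536; Granite Interchange 619.4254; Bellamy Terminal 21.3385; Lower Pavilion 791.3525.
Cap binds for Ashcroft Bridge ($330.00); balance $2,520.82 reallocated over remaining clients served 3,314.
Redistributed shares: Summit Corridor 234.2826 → $234.28; Garrison Reservoir 499.7522 → $499.75; Granite Interchange 772.8283 → $772.83; Bellamy Terminal 26.6230 → $26.62; Lower Pavilion 987.3338 → $987.33.
Rounding difference +$0.01 applied to Lower Pavilion → $987.34.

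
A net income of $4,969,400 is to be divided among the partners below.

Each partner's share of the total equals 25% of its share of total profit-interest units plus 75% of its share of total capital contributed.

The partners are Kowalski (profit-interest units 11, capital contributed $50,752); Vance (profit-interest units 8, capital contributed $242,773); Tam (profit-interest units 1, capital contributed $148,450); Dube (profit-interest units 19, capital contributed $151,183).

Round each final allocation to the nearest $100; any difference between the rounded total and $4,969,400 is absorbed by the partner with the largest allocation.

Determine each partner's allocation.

Totals — profit-interest units 39, capital contributed 593,158.
Blended shares (25% profit-interest units + 75% capital contributed): Kowalski 0.1347; Vance 0.3582; Tam 0.1941; Dube 0.3130.
Pro-rata amounts: Kowalski 669,301.61; Vance 1,780,281.31; Tam 964,626.11; Dube 1,555,190.96.
After rounding ($100): Kowalski $669,300; Vance $1,780,300; Tam $964,600; Dube $1,555,200. Sum = $4,969,400.
Sum already equals the total — no adjustment.

Kowalski: $669,300 | Vance: $1,780,300 | Tam: $964,600 | Dube: $1,555,200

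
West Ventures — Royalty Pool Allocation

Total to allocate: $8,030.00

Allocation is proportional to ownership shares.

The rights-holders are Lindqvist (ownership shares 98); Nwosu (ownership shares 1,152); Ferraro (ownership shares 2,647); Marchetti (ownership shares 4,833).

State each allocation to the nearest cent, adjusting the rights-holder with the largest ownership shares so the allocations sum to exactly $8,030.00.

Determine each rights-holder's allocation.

Sum of ownership shares: 98 + 1,152 + 2,647 + 4,833 = 8,730.
Proportional shares: Lindqvist 90.1420; Nwosu 1,059.6289; Ferraro 2,434.7549; Marchetti 4,445.4742.
At nearest cent: Lindqvist $90.14; Nwosu $1,059.63; Ferraro $2,434.75; Marchetti $4,445.47. Sum = $8,029.99.
Difference $8,030.00 − $8,029.99 = +$0.01 applied to largest ownership shares (Marchetti): Marchetti becomes $4,445.48.

Lindqvist: $90.14 | Nwosu: $1,059.63 | Ferraro: $2,434.75 | Marchetti: $4,445.48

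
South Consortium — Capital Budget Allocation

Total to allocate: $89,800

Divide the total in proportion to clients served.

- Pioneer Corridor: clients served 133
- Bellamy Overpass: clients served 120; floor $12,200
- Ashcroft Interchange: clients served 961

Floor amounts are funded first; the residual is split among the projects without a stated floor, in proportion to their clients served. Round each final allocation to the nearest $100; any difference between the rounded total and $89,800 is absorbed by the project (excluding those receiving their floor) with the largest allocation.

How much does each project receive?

Pioneer Corridor: $9,400 · Bellamy Overpass: $12,200 · Ashcroft Interchange: $68,200

Guaranteed amounts: Bellamy Overpass $12,200. Balance $77,600.
Balance split over remaining clients served 1,094: Pioneer Corridor 9,434.00 → $9,400; Ashcroft Interchange 68,166.00 → $68,200.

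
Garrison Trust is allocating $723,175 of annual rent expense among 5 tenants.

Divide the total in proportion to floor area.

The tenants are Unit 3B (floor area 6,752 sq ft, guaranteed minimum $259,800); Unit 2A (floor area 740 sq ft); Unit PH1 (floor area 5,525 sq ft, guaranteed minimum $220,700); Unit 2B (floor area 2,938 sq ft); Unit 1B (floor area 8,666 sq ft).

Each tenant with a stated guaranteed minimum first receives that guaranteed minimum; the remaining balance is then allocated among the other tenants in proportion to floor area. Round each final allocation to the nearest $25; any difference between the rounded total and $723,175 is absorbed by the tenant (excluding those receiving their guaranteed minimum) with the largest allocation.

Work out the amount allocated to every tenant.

Guaranteed amounts: Unit 3B $259,800; Unit PH1 $220,700. Remaining pool $242,675.
Remaining pool split over remaining floor area 12,344: Unit 2A 14,547.92 → $14,550; Unit 2B 57,759.17 → $57,750; Unit 1B 170,367.92 → $170,375.

Unit 3B: $259,800 · Unit 2A: $14,550 · Unit PH1: $220,700 · Unit 2B: $57,750 · Unit 1B: $170,375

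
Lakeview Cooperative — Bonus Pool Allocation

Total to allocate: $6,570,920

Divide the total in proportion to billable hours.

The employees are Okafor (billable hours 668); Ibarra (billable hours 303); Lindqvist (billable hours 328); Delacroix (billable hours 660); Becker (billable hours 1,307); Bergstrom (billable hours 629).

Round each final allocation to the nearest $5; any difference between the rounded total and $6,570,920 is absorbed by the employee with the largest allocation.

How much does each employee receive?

Billable hours total: 3,895.
Unrounded shares: Okafor 668/3,895 × $6,570,920 = 1,126,925.43; Ibarra 303/3,895 × $6,570,920 = 511,165.28; Lindqvist 328/3,895 × $6,570,920 = 553,340.63; Delacroix 660/3,895 × $6,570,920 = 1,113,429.32; Becker 1,307/3,895 × $6,570,920 = 2,204,927.46; Bergstrom 629/3,895 × $6,570,920 = 1,061,131.88.
Rounded to nearest $5: Okafor $1,126,925; Ibarra $511,165; Lindqvist $553,340; Delacroix $1,113,430; Becker $2,204,925; Bergstrom $1,061,130. Sum = $6,570,915.
Difference $6,570,920 − $6,570,915 = +$5 applied to largest allocation (Becker): Becker becomes $2,204,930.

Okafor: $1,126,925 | Ibarra: $511,165 | Lindqvist: $553,340 | Delacroix: $1,113,430 | Becker: $2,204,930 | Bergstrom: $1,061,130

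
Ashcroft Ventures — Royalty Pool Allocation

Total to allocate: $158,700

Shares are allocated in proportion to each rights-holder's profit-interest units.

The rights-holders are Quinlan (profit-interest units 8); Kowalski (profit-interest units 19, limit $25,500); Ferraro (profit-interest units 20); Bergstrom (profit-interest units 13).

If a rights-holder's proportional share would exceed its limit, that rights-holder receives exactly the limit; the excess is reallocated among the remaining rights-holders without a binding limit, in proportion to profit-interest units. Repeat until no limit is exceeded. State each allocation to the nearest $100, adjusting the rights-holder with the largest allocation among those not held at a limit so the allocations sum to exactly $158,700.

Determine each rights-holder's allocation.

Total profit-interest units = 60.
Proportional shares (ignoring caps): Quinlan 21,160.00; Kowalski 50,255.00; Ferraro 52,900.00; Bergstrom 34,385.00.
Held at cap: Kowalski ($25,500); balance $133,200 reallocated over remaining profit-interest units 41.
Remaining shares: Quinlan 25,990.24 → $26,000; Ferraro 64,975.61 → $65,000; Bergstrom 42,234.15 → $42,200.

Quinlan: $26,000 | Kowalski: $25,500 | Ferraro: $65,000 | Bergstrom: $42,200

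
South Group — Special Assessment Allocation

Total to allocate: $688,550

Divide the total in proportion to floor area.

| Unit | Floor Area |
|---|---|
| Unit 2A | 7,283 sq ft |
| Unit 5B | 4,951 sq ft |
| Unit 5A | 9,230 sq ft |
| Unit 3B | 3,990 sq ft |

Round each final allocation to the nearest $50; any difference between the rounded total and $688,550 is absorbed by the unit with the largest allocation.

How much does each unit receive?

Sum of floor area: 25,454.
Raw shares: Unit 2A 7,283/25,454 × $688,550 = 197,010.67; Unit 5B 4,951/25,454 × $688,550 = 133,928.30; Unit 5A 9,230/25,454 × $688,550 = 249,678.50; Unit 3B 3,990/25,454 × $688,550 = 107,932.53.
After rounding ($50): Unit 2A $197,000; Unit 5B $133,950; Unit 5A $249,700; Unit 3B $107,950. Sum = $688,600.
Difference $688,550 − $688,600 = −$50 applied to largest allocation (Unit 5A): Unit 5A becomes $249,650.

Unit 2A: $197,000; Unit 5B: $133,950; Unit 5A: $249,650; Unit 3B: $107,950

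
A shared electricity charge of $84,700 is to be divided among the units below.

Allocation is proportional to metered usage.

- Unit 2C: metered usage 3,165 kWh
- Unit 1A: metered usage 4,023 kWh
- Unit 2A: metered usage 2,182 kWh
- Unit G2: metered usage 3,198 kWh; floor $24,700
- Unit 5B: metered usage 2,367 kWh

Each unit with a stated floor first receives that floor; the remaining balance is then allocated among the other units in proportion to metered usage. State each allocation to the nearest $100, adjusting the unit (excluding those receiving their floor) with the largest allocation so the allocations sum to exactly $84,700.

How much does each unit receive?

Unit 2C: $16,200 | Unit 1A: $20,500 | Unit 2A: $11,200 | Unit G2: $24,700 | Unit 5B: $12,100

Guaranteed amounts: Unit G2 $24,700. Remaining pool $60,000.
Remaining pool split over remaining metered usage 11,737: Unit 2C 16,179.60 → $16,200; Unit 1A 20,565.73 → $20,600; Unit 2A 11,154.47 → $11,200; Unit 5B 12,100.20 → $12,100.
Rounding difference −$100 applied to Unit 1A → $20,500.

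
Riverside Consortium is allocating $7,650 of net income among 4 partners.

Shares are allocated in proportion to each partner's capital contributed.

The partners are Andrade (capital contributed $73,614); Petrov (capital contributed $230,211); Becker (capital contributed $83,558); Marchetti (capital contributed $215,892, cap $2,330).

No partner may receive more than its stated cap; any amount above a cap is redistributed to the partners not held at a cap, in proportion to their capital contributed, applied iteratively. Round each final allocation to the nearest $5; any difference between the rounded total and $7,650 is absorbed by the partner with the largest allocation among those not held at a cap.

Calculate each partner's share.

Andrade: $1,010 | Petrov: $3,160 | Becker: $1,150 | Marchetti: $2,330

Capital contributed total: 603,275.
Unconstrained shares: Andrade 933.48; Petrov 2,919.26; Becker 1,059.58; Marchetti 2,737.68.
Capped: Marchetti ($2,330); balance $5,320 reallocated over remaining capital contributed 387,383.
Remaining shares: Andrade 1,010.95 → $1,010; Petrov 3,161.53 → $3,160; Becker 1,147.52 → $1,150.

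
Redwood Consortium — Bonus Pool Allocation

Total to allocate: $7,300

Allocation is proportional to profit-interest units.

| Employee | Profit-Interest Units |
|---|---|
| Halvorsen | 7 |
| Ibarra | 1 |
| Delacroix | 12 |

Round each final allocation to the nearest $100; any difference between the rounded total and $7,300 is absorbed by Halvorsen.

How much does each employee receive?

Halvorsen: $2,500 · Ibarra: $400 · Delacroix: $4,400

Total profit-interest units = 20.
Unrounded shares: Halvorsen 7/20 × $7,300 = 2,555.00; Ibarra 1/20 × $7,300 = 365.00; Delacroix 12/20 × $7,300 = 4,380.00.
After rounding ($100): Halvorsen $2,600; Ibarra $400; Delacroix $4,400. Sum = $7,400.
Difference $7,300 − $7,400 = −$100 applied to Halvorsen: Halvorsen becomes $2,500.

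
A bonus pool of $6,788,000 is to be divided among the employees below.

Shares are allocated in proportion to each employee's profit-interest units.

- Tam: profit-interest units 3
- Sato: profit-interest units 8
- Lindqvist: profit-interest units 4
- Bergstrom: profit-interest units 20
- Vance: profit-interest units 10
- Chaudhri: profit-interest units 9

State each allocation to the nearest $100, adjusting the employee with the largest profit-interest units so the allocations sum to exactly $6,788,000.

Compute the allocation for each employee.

Tam: $377,100; Sato: $1,005,600; Lindqvist: $502,800; Bergstrom: $2,514,200; Vance: $1,257,000; Chaudhri: $1,131,300

Combined profit-interest units = 54.
Pro-rata amounts: Tam 3/54 × $6,788,000 = 377,111.11; Sato 8/54 × $6,788,000 = 1,005,629.63; Lindqvist 4/54 × $6,788,000 = 502,814.81; Bergstrom 20/54 × $6,788,000 = 2,514,074.07; Vance 10/54 × $6,788,000 = 1,257,037.04; Chaudhri 9/54 × $6,788,000 = 1,131,333.33.
At nearest $100: Tam $377,100; Sato $1,005,600; Lindqvist $502,800; Bergstrom $2,514,100; Vance $1,257,000; Chaudhri $1,131,300. Sum = $6,787,900.
Difference $6,788,000 − $6,787,900 = +$100 applied to largest profit-interest units (Bergstrom): Bergstrom becomes $2,514,200.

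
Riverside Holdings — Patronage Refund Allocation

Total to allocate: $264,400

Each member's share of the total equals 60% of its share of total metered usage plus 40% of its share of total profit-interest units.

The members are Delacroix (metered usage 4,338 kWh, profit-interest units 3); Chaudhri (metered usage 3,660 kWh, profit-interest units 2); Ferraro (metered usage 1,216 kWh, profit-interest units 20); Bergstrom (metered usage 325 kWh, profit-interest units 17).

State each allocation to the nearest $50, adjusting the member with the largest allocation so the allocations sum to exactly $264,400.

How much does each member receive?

Totals — metered usage 9,539, profit-interest units 42.
Composite weights (60% metered usage + 40% profit-interest units): Delacroix 0.3014; Chaudhri 0.2493; Ferraro 0.2670; Bergstrom 0.1823.
Raw shares: Delacroix 79,698.15; Chaudhri 65,904.46; Ferraro 70,584.80; Bergstrom 48,212.59.
At nearest $50: Delacroix $79,700; Chaudhri $65,900; Ferraro $70,600; Bergstrom $48,200. Sum = $264,400.
No rounding difference to absorb.

Delacroix: $79,700 | Chaudhri: $65,900 | Ferraro: $70,600 | Bergstrom: $48,200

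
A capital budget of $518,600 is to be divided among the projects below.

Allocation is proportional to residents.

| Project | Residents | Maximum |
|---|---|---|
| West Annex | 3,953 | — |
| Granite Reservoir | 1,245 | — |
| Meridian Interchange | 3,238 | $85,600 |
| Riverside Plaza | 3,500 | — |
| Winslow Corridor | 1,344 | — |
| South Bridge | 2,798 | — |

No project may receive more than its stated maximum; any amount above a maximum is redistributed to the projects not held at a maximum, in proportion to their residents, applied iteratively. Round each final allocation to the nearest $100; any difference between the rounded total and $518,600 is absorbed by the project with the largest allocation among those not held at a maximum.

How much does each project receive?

Combined residents = 16,078.
Proportional shares (ignoring caps): West Annex 127,505.03; Granite Reservoir 40,157.79; Meridian Interchange 104,442.52; Riverside Plaza 112,893.39; Winslow Corridor 43,351.06; South Bridge 90,250.21.
Held at cap: Meridian Interchange ($85,600); balance $433,000 reallocated over remaining residents 12,840.
Shares after redistribution: West Annex 133,306.00 → $133,300; Granite Reservoir 41,984.81 → $42,000; Riverside Plaza 118,029.60 → $118,000; Winslow Corridor 45,323.36 → $45,300; South Bridge 94,356.23 → $94,400.

West Annex: $133,300 · Granite Reservoir: $42,000 · Meridian Interchange: $85,600 · Riverside Plaza: $118,000 · Winslow Corridor: $45,300 · South Bridge: $94,400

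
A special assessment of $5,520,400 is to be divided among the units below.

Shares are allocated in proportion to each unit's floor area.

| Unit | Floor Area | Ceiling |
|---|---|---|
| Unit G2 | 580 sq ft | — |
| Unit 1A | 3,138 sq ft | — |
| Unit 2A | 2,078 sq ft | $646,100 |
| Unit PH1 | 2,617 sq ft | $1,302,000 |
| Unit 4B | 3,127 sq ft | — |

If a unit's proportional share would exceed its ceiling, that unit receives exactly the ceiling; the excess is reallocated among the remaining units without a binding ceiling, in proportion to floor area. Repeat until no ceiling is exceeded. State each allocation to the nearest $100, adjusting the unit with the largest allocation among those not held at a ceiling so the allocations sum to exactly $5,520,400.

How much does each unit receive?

Unit G2: $302,700 · Unit 1A: $1,637,700 · Unit 2A: $646,100 · Unit PH1: $1,302,000 · Unit 4B: $1,631,900

Combined floor area = 11,540.
Pro-rata shares before constraints: Unit G2 277,455.11; Unit 1A 1,501,127.83; Unit 2A 994,054.70; Unit PH1 1,251,896.60; Unit 4B 1,495,865.75.
Cap binds for Unit 2A ($646,100); residual $4,874,300 reallocated over remaining floor area 9,462.
Cap binds for Unit PH1 ($1,302,000); residual $3,572,300 reallocated over remaining floor area 6,845.
Shares after redistribution: Unit G2 302,693.06 → $302,700; Unit 1A 1,637,673.83 → $1,637,700; Unit 4B 1,631,933.10 → $1,631,900.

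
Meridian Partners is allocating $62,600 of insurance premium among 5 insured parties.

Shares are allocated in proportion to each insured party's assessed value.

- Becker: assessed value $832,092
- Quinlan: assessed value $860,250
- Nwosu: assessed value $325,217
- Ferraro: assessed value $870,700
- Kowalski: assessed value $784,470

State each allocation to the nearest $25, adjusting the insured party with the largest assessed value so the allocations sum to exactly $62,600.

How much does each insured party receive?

Assessed value total: 3,672,729.
Proportional shares: Becker 832,092/3,672,729 × $62,600 = 14,182.63; Quinlan 860,250/3,672,729 × $62,600 = 14,662.57; Nwosu 325,217/3,672,729 × $62,600 = 5,543.18; Ferraro 870,700/3,672,729 × $62,600 = 14,840.69; Kowalski 784,470/3,672,729 × $62,600 = 13,370.94.
After rounding ($25): Becker $14,175; Quinlan $14,675; Nwosu $5,550; Ferraro $14,850; Kowalski $13,375. Sum = $62,625.
Difference $62,600 − $62,625 = −$25 applied to largest assessed value (Ferraro): Ferraro becomes $14,825.

Becker: $14,175; Quinlan: $14,675; Nwosu: $5,550; Ferraro: $14,825; Kowalski: $13,375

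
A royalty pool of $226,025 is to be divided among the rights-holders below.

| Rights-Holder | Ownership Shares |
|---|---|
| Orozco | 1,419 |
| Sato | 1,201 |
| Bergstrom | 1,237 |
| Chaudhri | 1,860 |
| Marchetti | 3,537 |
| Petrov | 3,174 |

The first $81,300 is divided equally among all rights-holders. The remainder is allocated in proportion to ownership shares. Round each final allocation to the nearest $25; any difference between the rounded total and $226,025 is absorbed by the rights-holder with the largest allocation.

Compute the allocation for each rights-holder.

$81,300 shared equally gives $13,550 per rights-holder.
Remainder $144,725 by ownership shares (total 12,428): Orozco 16,524.36 → $16,525; Sato 13,985.74 → $13,975; Bergstrom 14,404.96 → $14,400; Chaudhri 21,659.84 → $21,650; Marchetti 41,188.63 → $41,200; Petrov 36,961.47 → $36,950.
Rounding difference +$25 on remainder applied to Marchetti.
Totals: Orozco $13,550 + $16,525 = $30,075; Sato $13,550 + $13,975 = $27,525; Bergstrom $13,550 + $14,400 = $27,950; Chaudhri $13,550 + $21,650 = $35,200; Marchetti $13,550 + $41,225 = $54,775; Petrov $13,550 + $36,950 = $50,500.

Orozco: $30,075 | Sato: $27,525 | Bergstrom: $27,950 | Chaudhri: $35,200 | Marchetti: $54,775 | Petrov: $50,500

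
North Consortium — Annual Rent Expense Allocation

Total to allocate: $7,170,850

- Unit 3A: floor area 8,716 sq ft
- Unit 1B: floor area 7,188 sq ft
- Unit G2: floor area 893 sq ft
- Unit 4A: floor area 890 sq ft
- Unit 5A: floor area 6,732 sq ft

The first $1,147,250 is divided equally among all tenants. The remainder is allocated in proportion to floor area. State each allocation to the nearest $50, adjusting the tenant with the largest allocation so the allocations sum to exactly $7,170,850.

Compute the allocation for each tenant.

$1,147,250 shared equally gives $229,450 per tenant.
Remainder $6,023,600 by floor area (total 24,419): Unit 3A 2,150,034.71 → $2,150,050; Unit 1B 1,773,112.61 → $1,773,100; Unit G2 220,282.35 → $220,300; Unit 4A 219,542.32 → $219,550; Unit 5A 1,660,628.00 → $1,660,650.
Rounding difference −$50 on remainder applied to Unit 3A.
Totals: Unit 3A $229,450 + $2,150,000 = $2,379,450; Unit 1B $229,450 + $1,773,100 = $2,002,550; Unit G2 $229,450 + $220,300 = $449,750; Unit 4A $229,450 + $219,550 = $449,000; Unit 5A $229,450 + $1,660,650 = $1,890,100.

Unit 3A: $2,379,450 · Unit 1B: $2,002,550 · Unit G2: $449,750 · Unit 4A: $449,000 · Unit 5A: $1,890,100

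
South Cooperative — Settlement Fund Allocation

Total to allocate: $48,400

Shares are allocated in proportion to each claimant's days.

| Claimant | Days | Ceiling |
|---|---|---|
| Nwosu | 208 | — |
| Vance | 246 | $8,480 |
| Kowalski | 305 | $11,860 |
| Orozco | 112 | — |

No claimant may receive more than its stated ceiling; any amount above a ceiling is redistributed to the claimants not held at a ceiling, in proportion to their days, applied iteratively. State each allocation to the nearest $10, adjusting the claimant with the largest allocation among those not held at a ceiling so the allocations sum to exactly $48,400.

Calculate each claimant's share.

Days total: 871.
Proportional shares (ignoring caps): Nwosu 11,558.21; Vance 13,669.80; Kowalski 16,948.34; Orozco 6,223.65.
Held at cap: Vance ($8,480), Kowalski ($11,860); residual $28,060 reallocated over remaining days 320.
Redistributed shares: Nwosu 18,239.00 → $18,240; Orozco 9,821.00 → $9,820.

Nwosu: $18,240; Vance: $8,480; Kowalski: $11,860; Orozco: $9,820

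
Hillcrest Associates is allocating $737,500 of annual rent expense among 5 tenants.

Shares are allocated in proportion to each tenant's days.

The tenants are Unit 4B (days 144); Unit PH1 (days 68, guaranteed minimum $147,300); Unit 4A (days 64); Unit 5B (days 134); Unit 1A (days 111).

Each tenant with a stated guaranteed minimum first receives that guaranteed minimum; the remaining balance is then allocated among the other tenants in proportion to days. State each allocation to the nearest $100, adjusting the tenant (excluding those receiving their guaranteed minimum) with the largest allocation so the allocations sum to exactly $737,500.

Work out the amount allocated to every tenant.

Fund the minimums — Unit PH1 $147,300. Balance $590,200.
Balance split over remaining days 453: Unit 4B 187,613.25 → $187,600; Unit 4A 83,383.66 → $83,400; Unit 5B 174,584.55 → $174,600; Unit 1A 144,618.54 → $144,600.

Unit 4B: $187,600 · Unit PH1: $147,300 · Unit 4A: $83,400 · Unit 5B: $174,600 · Unit 1A: $144,600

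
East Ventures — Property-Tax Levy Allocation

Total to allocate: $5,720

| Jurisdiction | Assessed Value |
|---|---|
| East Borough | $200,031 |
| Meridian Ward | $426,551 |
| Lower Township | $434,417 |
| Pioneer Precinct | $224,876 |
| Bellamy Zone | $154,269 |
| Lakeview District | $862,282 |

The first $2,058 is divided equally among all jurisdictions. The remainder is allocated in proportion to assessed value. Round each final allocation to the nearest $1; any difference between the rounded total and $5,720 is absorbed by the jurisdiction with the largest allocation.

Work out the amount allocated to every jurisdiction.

$2,058 shared equally gives $343 per jurisdiction.
Remainder $3,662 by assessed value (total 2,302,426): East Borough 318.15 → $318; Meridian Ward 678.43 → $678; Lower Township 690.94 → $691; Pioneer Precinct 357.66 → $358; Bellamy Zone 245.36 → $245; Lakeview District 1,371.46 → $1,371.
Rounding difference +$1 on remainder applied to Lakeview District.
Totals: East Borough $343 + $318 = $661; Meridian Ward $343 + $678 = $1,021; Lower Township $343 + $691 = $1,034; Pioneer Precinct $343 + $358 = $701; Bellamy Zone $343 + $245 = $588; Lakeview District $343 + $1,372 = $1,715.

East Borough: $661 · Meridian Ward: $1,021 · Lower Township: $1,034 · Pioneer Precinct: $701 · Bellamy Zone: $588 · Lakeview District: $1,715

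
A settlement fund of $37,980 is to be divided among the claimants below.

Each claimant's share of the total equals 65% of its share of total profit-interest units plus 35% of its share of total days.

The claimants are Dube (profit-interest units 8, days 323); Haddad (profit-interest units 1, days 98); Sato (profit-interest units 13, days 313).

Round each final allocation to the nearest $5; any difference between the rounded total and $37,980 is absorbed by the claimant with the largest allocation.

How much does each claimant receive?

Dube: $14,825; Haddad: $2,895; Sato: $20,260

Profit-interest units total 22; days total 734.
Composite weights (65% profit-interest units + 35% days): Dube 0.3904; Haddad 0.0763; Sato 0.5333.
Pro-rata amounts: Dube 14,826.74; Haddad 2,896.95; Sato 20,256.31.
Rounded to nearest $5: Dube $14,825; Haddad $2,895; Sato $20,255. Sum = $37,975.
Difference $37,980 − $37,975 = +$5 applied to largest allocation (Sato): Sato becomes $20,260.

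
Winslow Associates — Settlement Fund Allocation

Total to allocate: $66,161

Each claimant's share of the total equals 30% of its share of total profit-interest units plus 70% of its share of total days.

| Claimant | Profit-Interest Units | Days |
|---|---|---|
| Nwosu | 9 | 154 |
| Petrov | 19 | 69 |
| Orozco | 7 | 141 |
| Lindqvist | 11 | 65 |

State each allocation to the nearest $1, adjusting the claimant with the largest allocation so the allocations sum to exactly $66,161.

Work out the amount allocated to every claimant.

Nwosu: $20,509 · Petrov: $15,647 · Orozco: $18,242 · Lindqvist: $11,763

Totals — profit-interest units 46, days 429.
Blended shares (30% profit-interest units + 70% days): Nwosu 0.3100; Petrov 0.2365; Orozco 0.2757; Lindqvist 0.1778.
Pro-rata amounts: Nwosu 20,508.43; Petrov 15,647.11; Orozco 18,242.05; Lindqvist 11,763.41.
At nearest $1: Nwosu $20,508; Petrov $15,647; Orozco $18,242; Lindqvist $11,763. Sum = $66,160.
Difference $66,161 − $66,160 = +$1 applied to largest allocation (Nwosu): Nwosu becomes $20,509.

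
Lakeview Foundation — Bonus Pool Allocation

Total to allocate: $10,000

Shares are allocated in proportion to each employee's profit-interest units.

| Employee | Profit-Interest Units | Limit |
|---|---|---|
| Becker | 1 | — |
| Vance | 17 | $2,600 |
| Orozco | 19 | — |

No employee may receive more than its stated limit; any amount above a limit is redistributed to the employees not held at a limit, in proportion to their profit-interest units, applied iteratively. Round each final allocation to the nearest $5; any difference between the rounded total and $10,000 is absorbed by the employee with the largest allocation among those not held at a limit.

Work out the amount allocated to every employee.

Combined profit-interest units = 37.
Pro-rata shares before constraints: Becker 270.27; Vance 4,594.59; Orozco 5,135.14.
Capped: Vance ($2,600); residual $7,400 reallocated over remaining profit-interest units 20.
Redistributed shares: Becker 370.00 → $370; Orozco 7,030.00 → $7,030.

Becker: $370; Vance: $2,600; Orozco: $7,030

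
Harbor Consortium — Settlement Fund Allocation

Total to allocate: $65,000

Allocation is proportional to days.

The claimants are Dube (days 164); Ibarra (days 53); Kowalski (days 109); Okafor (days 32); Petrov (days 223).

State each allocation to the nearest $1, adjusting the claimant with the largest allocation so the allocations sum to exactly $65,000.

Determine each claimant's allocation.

Dube: $18,348; Ibarra: $5,929; Kowalski: $12,194; Okafor: $3,580; Petrov: $24,949

Days total: 581.
Unrounded shares: Dube 164/581 × $65,000 = 18,347.68; Ibarra 53/581 × $65,000 = 5,929.43; Kowalski 109/581 × $65,000 = 12,194.49; Okafor 32/581 × $65,000 = 3,580.03; Petrov 223/581 × $65,000 = 24,948.36.
At nearest $1: Dube $18,348; Ibarra $5,929; Kowalski $12,194; Okafor $3,580; Petrov $24,948. Sum = $64,999.
Difference $65,000 − $64,999 = +$1 applied to largest allocation (Petrov): Petrov becomes $24,949.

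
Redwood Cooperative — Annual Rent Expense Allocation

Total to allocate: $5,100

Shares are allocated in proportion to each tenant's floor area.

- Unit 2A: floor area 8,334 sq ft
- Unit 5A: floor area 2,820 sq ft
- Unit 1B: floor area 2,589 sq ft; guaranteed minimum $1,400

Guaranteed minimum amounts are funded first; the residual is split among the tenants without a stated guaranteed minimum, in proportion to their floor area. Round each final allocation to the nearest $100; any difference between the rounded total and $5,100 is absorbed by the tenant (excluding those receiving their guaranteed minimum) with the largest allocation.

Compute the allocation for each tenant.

Guaranteed amounts: Unit 1B $1,400. Residual $3,700.
Residual split over remaining floor area 11,154: Unit 2A 2,764.55 → $2,800; Unit 5A 935.45 → $900.

Unit 2A: $2,800 | Unit 5A: $900 | Unit 1B: $1,400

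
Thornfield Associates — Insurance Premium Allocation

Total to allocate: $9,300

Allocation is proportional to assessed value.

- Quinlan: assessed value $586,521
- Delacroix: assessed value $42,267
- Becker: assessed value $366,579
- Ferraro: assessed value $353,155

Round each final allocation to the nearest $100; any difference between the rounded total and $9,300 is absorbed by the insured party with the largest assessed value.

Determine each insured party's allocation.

Quinlan: $4,100 · Delacroix: $300 · Becker: $2,500 · Ferraro: $2,400

Assessed value total: 586,521 + 42,267 + 366,579 + 353,155 = 1,348,522.
Proportional shares: Quinlan 4,044.91; Delacroix 291.49; Becker 2,528.09; Ferraro 2,435.51.
After rounding ($100): Quinlan $4,000; Delacroix $300; Becker $2,500; Ferraro $2,400. Sum = $9,200.
Difference $9,300 − $9,200 = +$100 applied to largest assessed value (Quinlan): Quinlan becomes $4,100.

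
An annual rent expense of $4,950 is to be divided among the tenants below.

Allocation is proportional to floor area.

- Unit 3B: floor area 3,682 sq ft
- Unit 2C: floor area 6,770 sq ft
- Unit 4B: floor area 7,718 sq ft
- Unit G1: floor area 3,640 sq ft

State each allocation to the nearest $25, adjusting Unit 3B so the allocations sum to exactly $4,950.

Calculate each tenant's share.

Unit 3B: $850; Unit 2C: $1,525; Unit 4B: $1,750; Unit G1: $825

Floor area total: 21,810.
Raw shares: Unit 3B 3,682/21,810 × $4,950 = 835.67; Unit 2C 6,770/21,810 × $4,950 = 1,536.52; Unit 4B 7,718/21,810 × $4,950 = 1,751.68; Unit G1 3,640/21,810 × $4,950 = 826.13.
After rounding ($25): Unit 3B $825; Unit 2C $1,525; Unit 4B $1,750; Unit G1 $825. Sum = $4,925.
Difference $4,950 − $4,925 = +$25 applied to Unit 3B: Unit 3B becomes $850.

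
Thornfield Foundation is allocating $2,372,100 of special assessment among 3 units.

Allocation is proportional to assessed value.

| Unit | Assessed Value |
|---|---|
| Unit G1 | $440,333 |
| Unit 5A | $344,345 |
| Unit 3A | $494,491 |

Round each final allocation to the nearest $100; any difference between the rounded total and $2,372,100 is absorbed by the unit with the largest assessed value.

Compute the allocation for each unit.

Unit G1: $816,600 · Unit 5A: $638,600 · Unit 3A: $916,900

Assessed value total: 1,279,169.
Proportional shares: Unit G1 440,333/1,279,169 × $2,372,100 = 816,556.62; Unit 5A 344,345/1,279,169 × $2,372,100 = 638,555.79; Unit 3A 494,491/1,279,169 × $2,372,100 = 916,987.59.
Rounded to nearest $100: Unit G1 $816,600; Unit 5A $638,600; Unit 3A $917,000. Sum = $2,372,200.
Difference $2,372,100 − $2,372,200 = −$100 applied to largest assessed value (Unit 3A): Unit 3A becomes $916,900.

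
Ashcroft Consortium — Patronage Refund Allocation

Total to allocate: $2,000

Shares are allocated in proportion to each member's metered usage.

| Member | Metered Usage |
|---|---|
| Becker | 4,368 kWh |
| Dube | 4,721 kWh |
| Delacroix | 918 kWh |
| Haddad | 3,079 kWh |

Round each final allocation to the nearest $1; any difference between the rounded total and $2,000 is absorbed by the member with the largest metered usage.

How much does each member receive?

Becker: $668; Dube: $721; Delacroix: $140; Haddad: $471

Metered usage total: 4,368 + 4,721 + 918 + 3,079 = 13,086.
Pro-rata amounts: Becker 667.58; Dube 721.53; Delacroix 140.30; Haddad 470.58.
After rounding ($1): Becker $668; Dube $722; Delacroix $140; Haddad $471. Sum = $2,001.
Difference $2,000 − $2,001 = −$1 applied to largest metered usage (Dube): Dube becomes $721.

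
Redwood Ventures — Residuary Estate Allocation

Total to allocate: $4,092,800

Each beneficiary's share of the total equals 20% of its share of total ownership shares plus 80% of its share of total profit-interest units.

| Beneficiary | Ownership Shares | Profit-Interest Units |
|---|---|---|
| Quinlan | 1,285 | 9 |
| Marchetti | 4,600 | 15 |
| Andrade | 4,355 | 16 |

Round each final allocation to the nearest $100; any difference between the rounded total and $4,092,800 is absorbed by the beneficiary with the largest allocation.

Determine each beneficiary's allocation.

Quinlan: $839,400; Marchetti: $1,595,600; Andrade: $1,657,800

Ownership shares total 10,240; profit-interest units total 40.
Blended shares (20% ownership shares + 80% profit-interest units): Quinlan 0.2051; Marchetti 0.3898; Andrade 0.4051.
Pro-rata amounts: Quinlan 839,423.69; Marchetti 1,595,552.50; Andrade 1,657,823.81.
At nearest $100: Quinlan $839,400; Marchetti $1,595,600; Andrade $1,657,800. Sum = $4,092,800.
Sum already equals the total — no adjustment.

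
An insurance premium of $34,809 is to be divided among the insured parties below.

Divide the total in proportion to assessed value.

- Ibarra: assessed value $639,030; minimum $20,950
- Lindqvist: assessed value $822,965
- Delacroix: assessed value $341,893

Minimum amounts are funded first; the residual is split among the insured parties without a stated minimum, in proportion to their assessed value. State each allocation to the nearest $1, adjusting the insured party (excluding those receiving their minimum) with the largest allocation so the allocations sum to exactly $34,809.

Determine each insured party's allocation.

Ibarra: $20,950 · Lindqvist: $9,791 · Delacroix: $4,068

Guaranteed amounts: Ibarra $20,950. Residual $13,859.
Residual split over remaining assessed value 1,164,858: Lindqvist 9,791.30 → $9,791; Delacroix 4,067.70 → $4,068.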